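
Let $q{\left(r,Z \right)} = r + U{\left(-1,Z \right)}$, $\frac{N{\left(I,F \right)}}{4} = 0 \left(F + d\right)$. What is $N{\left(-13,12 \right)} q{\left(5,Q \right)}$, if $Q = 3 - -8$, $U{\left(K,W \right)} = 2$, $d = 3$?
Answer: $0$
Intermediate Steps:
$Q = 11$ ($Q = 3 + 8 = 11$)
$N{\left(I,F \right)} = 0$ ($N{\left(I,F \right)} = 4 \cdot 0 \left(F + 3\right) = 4 \cdot 0 \left(3 + F\right) = 4 \cdot 0 = 0$)
$q{\left(r,Z \right)} = 2 + r$ ($q{\left(r,Z \right)} = r + 2 = 2 + r$)
$N{\left(-13,12 \right)} q{\left(5,Q \right)} = 0 \left(2 + 5\right) = 0 \cdot 7 = 0$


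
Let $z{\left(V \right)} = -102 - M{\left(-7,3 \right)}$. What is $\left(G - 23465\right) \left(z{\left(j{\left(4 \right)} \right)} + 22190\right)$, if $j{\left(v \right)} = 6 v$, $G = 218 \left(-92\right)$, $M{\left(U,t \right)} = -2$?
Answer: $-961378890$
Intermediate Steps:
$G = -20056$
$z{\left(V \right)} = -100$ ($z{\left(V \right)} = -102 - -2 = -102 + 2 = -100$)
$\left(G - 23465\right) \left(z{\left(j{\left(4 \right)} \right)} + 22190\right) = \left(-20056 - 23465\right) \left(-100 + 22190\right) = \left(-43521\right) 22090 = -961378890$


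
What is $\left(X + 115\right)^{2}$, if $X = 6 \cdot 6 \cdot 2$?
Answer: $34969$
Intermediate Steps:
$X = 72$ ($X = 36 \cdot 2 = 72$)
$\left(X + 115\right)^{2} = \left(72 + 115\right)^{2} = 187^{2} = 34969$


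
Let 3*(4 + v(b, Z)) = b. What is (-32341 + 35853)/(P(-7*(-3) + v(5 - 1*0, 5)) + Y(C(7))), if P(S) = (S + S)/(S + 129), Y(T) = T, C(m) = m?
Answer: 1555816/3213 ≈ 484.23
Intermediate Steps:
v(b, Z) = -4 + b/3
P(S) = 2*S/(129 + S) (P(S) = (2*S)/(129 + S) = 2*S/(129 + S))
(-32341 + 35853)/(P(-7*(-3) + v(5 - 1*0, 5)) + Y(C(7))) = (-32341 + 35853)/(2*(-7*(-3) + (-4 + (5 - 1*0)/3))/(129 + (-7*(-3) + (-4 + (5 - 1*0)/3))) + 7) = 3512/(2*(21 + (-4 + (5 + 0)/3))/(129 + (21 + (-4 + (5 + 0)/3))) + 7) = 3512/(2*(21 + (-4 + (⅓)*5))/(129 + (21 + (-4 + (⅓)*5))) + 7) = 3512/(2*(21 + (-4 + 5/3))/(129 + (21 + (-4 + 5/3))) + 7) = 3512/(2*(21 - 7/3)/(129 + (21 - 7/3)) + 7) = 3512/(2*(56/3)/(129 + 56/3) + 7) = 3512/(2*(56/3)/(443/3) + 7) = 3512/(2*(56/3)*(3/443) + 7) = 3512/(112/443 + 7) = 3512/(3213/443) = 3512*(443/3213) = 1555816/3213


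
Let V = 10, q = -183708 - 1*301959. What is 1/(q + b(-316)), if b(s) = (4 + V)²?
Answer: -1/485471 ≈ -2.0599e-6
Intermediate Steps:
q = -485667 (q = -183708 - 301959 = -485667)
b(s) = 196 (b(s) = (4 + 10)² = 14² = 196)
1/(q + b(-316)) = 1/(-485667 + 196) = 1/(-485471) = -1/485471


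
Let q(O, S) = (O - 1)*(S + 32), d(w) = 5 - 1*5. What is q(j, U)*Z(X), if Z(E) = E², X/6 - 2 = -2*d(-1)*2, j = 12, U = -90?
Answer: -91872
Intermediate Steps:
d(w) = 0 (d(w) = 5 - 5 = 0)
X = 12 (X = 12 + 6*(-2*0*2) = 12 + 6*(0*2) = 12 + 6*0 = 12 + 0 = 12)
q(O, S) = (-1 + O)*(32 + S)
q(j, U)*Z(X) = (-32 - 1*(-90) + 32*12 + 12*(-90))*12² = (-32 + 90 + 384 - 1080)*144 = -638*144 = -91872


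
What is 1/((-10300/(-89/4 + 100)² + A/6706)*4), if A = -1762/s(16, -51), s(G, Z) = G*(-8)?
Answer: -10377776416/70644311999 ≈ -0.14690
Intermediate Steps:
s(G, Z) = -8*G
A = 881/64 (A = -1762/((-8*16)) = -1762/(-128) = -1762*(-1/128) = 881/64 ≈ 13.766)
1/((-10300/(-89/4 + 100)² + A/6706)*4) = 1/((-10300/(-89/4 + 100)² + (881/64)/6706)*4) = 1/((-10300/(-89*¼ + 100)² + (881/64)*(1/6706))*4) = 1/((-10300/(-89/4 + 100)² + 881/429184)*4) = 1/((-10300/((311/4)²) + 881/429184)*4) = 1/((-10300/96721/16 + 881/429184)*4) = 1/((-10300*16/96721 + 881/429184)*4) = 1/((-164800/96721 + 881/429184)*4) = 1/(-70644311999/41511105664*4) = 1/(-70644311999/10377776416) = -10377776416/70644311999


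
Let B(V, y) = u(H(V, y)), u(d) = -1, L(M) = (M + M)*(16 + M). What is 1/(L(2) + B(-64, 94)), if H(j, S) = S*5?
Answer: 1/71 ≈ 0.014085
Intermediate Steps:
L(M) = 2*M*(16 + M) (L(M) = (2*M)*(16 + M) = 2*M*(16 + M))
H(j, S) = 5*S
B(V, y) = -1
1/(L(2) + B(-64, 94)) = 1/(2*2*(16 + 2) - 1) = 1/(2*2*18 - 1) = 1/(72 - 1) = 1/71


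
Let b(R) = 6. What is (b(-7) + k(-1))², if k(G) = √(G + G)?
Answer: (6 + I*√2)² ≈ 34.0 + 16.971*I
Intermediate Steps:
k(G) = √2*√G (k(G) = √(2*G) = √2*√G)
(b(-7) + k(-1))² = (6 + √2*√(-1))² = (6 + √2*I)² = (6 + I*√2)²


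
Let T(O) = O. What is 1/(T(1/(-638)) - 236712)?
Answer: -638/151022257 ≈ -4.2245e-6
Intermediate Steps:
1/(T(1/(-638)) - 236712) = 1/(1/(-638) - 236712) = 1/(-1/638 - 236712) = 1/(-151022257/638) = -638/151022257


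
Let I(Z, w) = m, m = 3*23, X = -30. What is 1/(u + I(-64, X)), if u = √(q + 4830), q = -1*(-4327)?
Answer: -69/4396 + √9157/4396 ≈ 0.0060719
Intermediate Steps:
q = 4327
m = 69
I(Z, w) = 69
u = √9157 (u = √(4327 + 4830) = √9157 ≈ 95.692)
1/(u + I(-64, X)) = 1/(√9157 + 69) = 1/(69 + √9157)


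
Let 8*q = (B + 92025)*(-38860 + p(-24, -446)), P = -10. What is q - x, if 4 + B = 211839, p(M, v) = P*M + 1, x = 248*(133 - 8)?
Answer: -2933754335/2 ≈ -1.4669e+9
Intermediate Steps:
x = 31000 (x = 248*125 = 31000)
p(M, v) = 1 - 10*M (p(M, v) = -10*M + 1 = 1 - 10*M)
B = 211835 (B = -4 + 211839 = 211835)
q = -2933692335/2 (q = ((211835 + 92025)*(-38860 + (1 - 10*(-24))))/8 = (303860*(-38860 + (1 + 240)))/8 = (303860*(-38860 + 241))/8 = (303860*(-38619))/8 = (⅛)*(-11734769340) = -2933692335/2 ≈ -1.4668e+9)
q - x = -2933692335/2 - 1*31000 = -2933692335/2 - 31000 = -2933754335/2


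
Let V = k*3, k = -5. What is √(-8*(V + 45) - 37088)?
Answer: 4*I*√2333 ≈ 193.2*I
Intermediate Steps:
V = -15 (V = -5*3 = -15)
√(-8*(V + 45) - 37088) = √(-8*(-15 + 45) - 37088) = √(-8*30 - 37088) = √(-240 - 37088) = √(-37328) = 4*I*√2333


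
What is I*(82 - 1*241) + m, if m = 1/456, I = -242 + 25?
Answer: 15733369/456 ≈ 34503.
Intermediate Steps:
I = -217
m = 1/456 ≈ 0.0021930
I*(82 - 1*241) + m = -217*(82 - 1*241) + 1/456 = -217*(82 - 241) + 1/456 = -217*(-159) + 1/456 = 34503 + 1/456 = 15733369/456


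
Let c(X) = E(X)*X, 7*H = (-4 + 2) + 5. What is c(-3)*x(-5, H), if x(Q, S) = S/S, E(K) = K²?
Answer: -27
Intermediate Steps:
H = 3/7 (H = ((-4 + 2) + 5)/7 = (-2 + 5)/7 = (⅐)*3 = 3/7 ≈ 0.42857)
x(Q, S) = 1
c(X) = X³ (c(X) = X²*X = X³)
c(-3)*x(-5, H) = (-3)³*1 = -27*1 = -27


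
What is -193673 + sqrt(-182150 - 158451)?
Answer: -193673 + I*sqrt(340601) ≈ -1.9367e+5 + 583.61*I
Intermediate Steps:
-193673 + sqrt(-182150 - 158451) = -193673 + sqrt(-340601) = -193673 + I*sqrt(340601)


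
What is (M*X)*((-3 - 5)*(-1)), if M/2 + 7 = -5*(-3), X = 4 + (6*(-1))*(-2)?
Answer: 2048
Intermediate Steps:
X = 16 (X = 4 - 6*(-2) = 4 + 12 = 16)
M = 16 (M = -14 + 2*(-5*(-3)) = -14 + 2*15 = -14 + 30 = 16)
(M*X)*((-3 - 5)*(-1)) = (16*16)*((-3 - 5)*(-1)) = 256*(-8*(-1)) = 256*8 = 2048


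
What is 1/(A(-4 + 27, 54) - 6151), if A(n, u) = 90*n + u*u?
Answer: -1/1165 ≈ -0.00085837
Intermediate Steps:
A(n, u) = u² + 90*n (A(n, u) = 90*n + u² = u² + 90*n)
1/(A(-4 + 27, 54) - 6151) = 1/((54² + 90*(-4 + 27)) - 6151) = 1/((2916 + 90*23) - 6151) = 1/((2916 + 2070) - 6151) = 1/(4986 - 6151) = 1/(-1165) = -1/1165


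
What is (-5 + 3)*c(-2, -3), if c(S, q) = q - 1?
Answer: 8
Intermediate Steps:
c(S, q) = -1 + q
(-5 + 3)*c(-2, -3) = (-5 + 3)*(-1 - 3) = -2*(-4) = 8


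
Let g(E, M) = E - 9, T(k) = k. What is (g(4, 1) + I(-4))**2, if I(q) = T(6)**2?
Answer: 961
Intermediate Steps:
g(E, M) = -9 + E
I(q) = 36 (I(q) = 6**2 = 36)
(g(4, 1) + I(-4))**2 = ((-9 + 4) + 36)**2 = (-5 + 36)**2 = 31**2 = 961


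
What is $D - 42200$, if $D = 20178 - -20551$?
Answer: $-1471$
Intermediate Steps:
$D = 40729$ ($D = 20178 + 20551 = 40729$)
$D - 42200 = 40729 - 42200 = -1471$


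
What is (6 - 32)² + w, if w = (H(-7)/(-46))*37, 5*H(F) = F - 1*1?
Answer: 77888/115 ≈ 677.29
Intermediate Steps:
H(F) = -⅕ + F/5 (H(F) = (F - 1*1)/5 = (F - 1)/5 = (-1 + F)/5 = -⅕ + F/5)
w = 148/115 (w = ((-⅕ + (⅕)*(-7))/(-46))*37 = ((-⅕ - 7/5)*(-1/46))*37 = -8/5*(-1/46)*37 = (4/115)*37 = 148/115 ≈ 1.2870)
(6 - 32)² + w = (6 - 32)² + 148/115 = (-26)² + 148/115 = 676 + 148/115 = 77888/115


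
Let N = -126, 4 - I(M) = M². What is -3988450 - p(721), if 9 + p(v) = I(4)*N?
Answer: -3989953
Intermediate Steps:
I(M) = 4 - M²
p(v) = 1503 (p(v) = -9 + (4 - 1*4²)*(-126) = -9 + (4 - 1*16)*(-126) = -9 + (4 - 16)*(-126) = -9 - 12*(-126) = -9 + 1512 = 1503)
-3988450 - p(721) = -3988450 - 1*1503 = -3988450 - 1503 = -3989953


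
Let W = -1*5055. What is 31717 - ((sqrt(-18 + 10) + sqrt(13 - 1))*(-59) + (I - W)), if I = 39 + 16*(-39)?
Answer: 27247 + 118*sqrt(3) + 118*I*sqrt(2) ≈ 27451.0 + 166.88*I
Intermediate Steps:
W = -5055
I = -585 (I = 39 - 624 = -585)
31717 - ((sqrt(-18 + 10) + sqrt(13 - 1))*(-59) + (I - W)) = 31717 - ((sqrt(-18 + 10) + sqrt(13 - 1))*(-59) + (-585 - 1*(-5055))) = 31717 - ((sqrt(-8) + sqrt(12))*(-59) + (-585 + 5055)) = 31717 - ((2*I*sqrt(2) + 2*sqrt(3))*(-59) + 4470) = 31717 - ((2*sqrt(3) + 2*I*sqrt(2))*(-59) + 4470) = 31717 - ((-118*sqrt(3) - 118*I*sqrt(2)) + 4470) = 31717 - (4470 - 118*sqrt(3) - 118*I*sqrt(2)) = 31717 + (-4470 + 118*sqrt(3) + 118*I*sqrt(2)) = 27247 + 118*sqrt(3) + 118*I*sqrt(2)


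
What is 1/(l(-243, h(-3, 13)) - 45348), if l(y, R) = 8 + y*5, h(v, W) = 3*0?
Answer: -1/46555 ≈ -2.1480e-5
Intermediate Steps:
h(v, W) = 0
l(y, R) = 8 + 5*y
1/(l(-243, h(-3, 13)) - 45348) = 1/((8 + 5*(-243)) - 45348) = 1/((8 - 1215) - 45348) = 1/(-1207 - 45348) = 1/(-46555) = -1/46555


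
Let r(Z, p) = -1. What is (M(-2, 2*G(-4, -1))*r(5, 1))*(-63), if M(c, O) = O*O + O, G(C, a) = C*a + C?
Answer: 0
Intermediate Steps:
G(C, a) = C + C*a
M(c, O) = O + O² (M(c, O) = O² + O = O + O²)
(M(-2, 2*G(-4, -1))*r(5, 1))*(-63) = (((2*(-4*(1 - 1)))*(1 + 2*(-4*(1 - 1))))*(-1))*(-63) = (((2*(-4*0))*(1 + 2*(-4*0)))*(-1))*(-63) = (((2*0)*(1 + 2*0))*(-1))*(-63) = ((0*(1 + 0))*(-1))*(-63) = ((0*1)*(-1))*(-63) = (0*(-1))*(-63) = 0*(-63) = 0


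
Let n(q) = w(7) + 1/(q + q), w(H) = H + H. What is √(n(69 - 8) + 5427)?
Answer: 7*√1652734/122 ≈ 73.763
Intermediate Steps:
w(H) = 2*H
n(q) = 14 + 1/(2*q) (n(q) = 2*7 + 1/(q + q) = 14 + 1/(2*q))
√(n(69 - 8) + 5427) = √((14 + 1/(2*(69 - 8))) + 5427) = √((14 + (½)/61) + 5427) = √((14 + (½)*(1/61)) + 5427) = √((14 + 1/122) + 5427) = √(1709/122 + 5427) = √(663803/122) = 7*√1652734/122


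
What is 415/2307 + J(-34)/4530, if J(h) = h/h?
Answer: 627419/3483570 ≈ 0.18011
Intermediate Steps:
J(h) = 1
415/2307 + J(-34)/4530 = 415/2307 + 1/4530 = 627419/3483570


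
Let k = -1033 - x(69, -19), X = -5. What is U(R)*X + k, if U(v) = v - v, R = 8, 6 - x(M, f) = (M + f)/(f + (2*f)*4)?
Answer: -177719/171 ≈ -1039.3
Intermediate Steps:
x(M, f) = 6 - (M + f)/(9*f) (x(M, f) = 6 - (M + f)/(f + (2*f)*4) = 6 - (M + f)/(f + 8*f) = 6 - (M + f)/(9*f))
U(v) = 0
k = -177719/171 (k = -1033 - (-1*69 + 53*(-19))/(9*(-19)) = -1033 - (-1)*(-69 - 1007)/(9*19) = -1033 - (-1)*(-1076)/(9*19) = -1033 - 1*1076/171 = -1033 - 1076/171 = -177719/171 ≈ -1039.3)
U(R)*X + k = 0*(-5) - 177719/171 = 0 - 177719/171 = -177719/171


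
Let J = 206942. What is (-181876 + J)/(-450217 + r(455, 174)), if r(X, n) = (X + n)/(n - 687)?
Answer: -6429429/115480975 ≈ -0.055675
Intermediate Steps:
r(X, n) = (X + n)/(-687 + n)
(-181876 + J)/(-450217 + r(455, 174)) = (-181876 + 206942)/(-450217 + (455 + 174)/(-687 + 174)) = 25066/(-450217 + 629/(-513)) = 25066/(-450217 - 1/513*629) = 25066/(-450217 - 629/513) = 25066/(-230961950/513) = 25066*(-513/230961950) = -6429429/115480975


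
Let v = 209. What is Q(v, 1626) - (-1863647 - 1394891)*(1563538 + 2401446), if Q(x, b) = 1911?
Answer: 12920051035303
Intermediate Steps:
Q(v, 1626) - (-1863647 - 1394891)*(1563538 + 2401446) = 1911 - (-1863647 - 1394891)*(1563538 + 2401446) = 1911 - (-3258538)*3964984 = 1911 - 1*(-12920051033392) = 1911 + 12920051033392 = 12920051035303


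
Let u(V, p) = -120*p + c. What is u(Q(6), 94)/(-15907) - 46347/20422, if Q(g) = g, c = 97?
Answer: -508862503/324852754 ≈ -1.5664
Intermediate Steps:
u(V, p) = 97 - 120*p (u(V, p) = -120*p + 97 = 97 - 120*p)
u(Q(6), 94)/(-15907) - 46347/20422 = (97 - 120*94)/(-15907) - 46347/20422 = (97 - 11280)*(-1/15907) - 46347*1/20422 = -11183*(-1/15907) - 46347/20422 = 11183/15907 - 46347/20422 = -508862503/324852754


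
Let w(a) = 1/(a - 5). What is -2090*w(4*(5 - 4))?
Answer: 2090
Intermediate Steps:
w(a) = 1/(-5 + a)
-2090*w(4*(5 - 4)) = -2090/(-5 + 4*(5 - 4)) = -2090/(-5 + 4*1) = -2090/(-5 + 4) = -2090/(-1) = -2090*(-1) = 2090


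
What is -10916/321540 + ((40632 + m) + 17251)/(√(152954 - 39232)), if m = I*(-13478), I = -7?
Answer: -2729/80385 + 21747*√113722/16246 ≈ 451.38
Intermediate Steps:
m = 94346 (m = -7*(-13478) = 94346)
-10916/321540 + ((40632 + m) + 17251)/(√(152954 - 39232)) = -10916/321540 + ((40632 + 94346) + 17251)/(√(152954 - 39232)) = -10916*1/321540 + (134978 + 17251)/(√113722) = -2729/80385 + 152229*(√113722/113722) = -2729/80385 + 21747*√113722/16246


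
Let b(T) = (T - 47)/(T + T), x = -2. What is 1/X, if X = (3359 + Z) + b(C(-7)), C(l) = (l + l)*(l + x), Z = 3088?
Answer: 252/1624723 ≈ 0.00015510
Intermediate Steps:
C(l) = 2*l*(-2 + l) (C(l) = (l + l)*(l - 2) = (2*l)*(-2 + l) = 2*l*(-2 + l))
b(T) = (-47 + T)/(2*T) (b(T) = (-47 + T)/((2*T)) = (-47 + T)*(1/(2*T)) = (-47 + T)/(2*T))
X = 1624723/252 (X = (3359 + 3088) + (-47 + 2*(-7)*(-2 - 7))/(2*((2*(-7)*(-2 - 7)))) = 6447 + (-47 + 2*(-7)*(-9))/(2*((2*(-7)*(-9)))) = 6447 + (½)*(-47 + 126)/126 = 6447 + (½)*(1/126)*79 = 6447 + 79/252 = 1624723/252 ≈ 6447.3)
1/X = 1/(1624723/252) = 252/1624723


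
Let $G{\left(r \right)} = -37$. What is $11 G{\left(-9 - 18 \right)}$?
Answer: $-407$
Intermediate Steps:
$11 G{\left(-9 - 18 \right)} = 11 \left(-37\right) = -407$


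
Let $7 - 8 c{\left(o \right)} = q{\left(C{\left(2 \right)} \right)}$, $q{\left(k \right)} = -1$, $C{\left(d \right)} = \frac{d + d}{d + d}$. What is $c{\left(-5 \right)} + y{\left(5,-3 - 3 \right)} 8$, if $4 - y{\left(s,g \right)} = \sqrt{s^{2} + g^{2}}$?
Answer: $33 - 8 \sqrt{61} \approx -29.482$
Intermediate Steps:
$C{\left(d \right)} = 1$ ($C{\left(d \right)} = \frac{2 d}{2 d} = 2 d \frac{1}{2 d} = 1$)
$c{\left(o \right)} = 1$ ($c{\left(o \right)} = \frac{7}{8} - - \frac{1}{8} = \frac{7}{8} + \frac{1}{8} = 1$)
$y{\left(s,g \right)} = 4 - \sqrt{g^{2} + s^{2}}$ ($y{\left(s,g \right)} = 4 - \sqrt{s^{2} + g^{2}} = 4 - \sqrt{g^{2} + s^{2}}$)
$c{\left(-5 \right)} + y{\left(5,-3 - 3 \right)} 8 = 1 + \left(4 - \sqrt{\left(-3 - 3\right)^{2} + 5^{2}}\right) 8 = 1 + \left(4 - \sqrt{\left(-6\right)^{2} + 25}\right) 8 = 1 + \left(4 - \sqrt{36 + 25}\right) 8 = 1 + \left(4 - \sqrt{61}\right) 8 = 1 + \left(32 - 8 \sqrt{61}\right) = 33 - 8 \sqrt{61}$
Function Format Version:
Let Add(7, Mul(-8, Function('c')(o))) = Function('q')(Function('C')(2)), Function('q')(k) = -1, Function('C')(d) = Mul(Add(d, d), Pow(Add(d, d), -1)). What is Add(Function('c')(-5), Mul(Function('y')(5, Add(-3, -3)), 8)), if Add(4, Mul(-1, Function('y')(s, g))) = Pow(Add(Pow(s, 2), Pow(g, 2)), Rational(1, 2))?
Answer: Add(33, Mul(-8, Pow(61, Rational(1, 2)))) ≈ -29.482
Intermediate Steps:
Function('C')(d) = 1 (Function('C')(d) = Mul(Mul(2, d), Pow(Mul(2, d), -1)) = Mul(Mul(2, d), Mul(Rational(1, 2), Pow(d, -1))) = 1)
Function('c')(o) = 1 (Function('c')(o) = Add(Rational(7, 8), Mul(Rational(-1, 8), -1)) = Add(Rational(7, 8), Rational(1, 8)) = 1)
Function('y')(s, g) = Add(4, Mul(-1, Pow(Add(Pow(g, 2), Pow(s, 2)), Rational(1, 2)))) (Function('y')(s, g) = Add(4, Mul(-1, Pow(Add(Pow(s, 2), Pow(g, 2)), Rational(1, 2)))) = Add(4, Mul(-1, Pow(Add(Pow(g, 2), Pow(s, 2)), Rational(1, 2)))))
Add(Function('c')(-5), Mul(Function('y')(5, Add(-3, -3)), 8)) = Add(1, Mul(Add(4, Mul(-1, Pow(Add(Pow(Add(-3, -3), 2), Pow(5, 2)), Rational(1, 2)))), 8)) = Add(1, Mul(Add(4, Mul(-1, Pow(Add(Pow(-6, 2), 25), Rational(1, 2)))), 8)) = Add(1, Mul(Add(4, Mul(-1, Pow(Add(36, 25), Rational(1, 2)))), 8)) = Add(1, Mul(Add(4, Mul(-1, Pow(61, Rational(1, 2)))), 8)) = Add(1, Add(32, Mul(-8, Pow(61, Rational(1, 2))))) = Add(33, Mul(-8, Pow(61, Rational(1, 2))))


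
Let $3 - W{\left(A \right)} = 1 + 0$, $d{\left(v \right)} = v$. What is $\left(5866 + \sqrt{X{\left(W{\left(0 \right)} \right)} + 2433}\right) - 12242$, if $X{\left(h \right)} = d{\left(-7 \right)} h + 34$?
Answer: $-6376 + \sqrt{2453} \approx -6326.5$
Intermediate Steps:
$W{\left(A \right)} = 2$ ($W{\left(A \right)} = 3 - \left(1 + 0\right) = 3 - 1 = 2$)
$X{\left(h \right)} = 34 - 7 h$ ($X{\left(h \right)} = - 7 h + 34 = 34 - 7 h$)
$\left(5866 + \sqrt{X{\left(W{\left(0 \right)} \right)} + 2433}\right) - 12242 = \left(5866 + \sqrt{\left(34 - 14\right) + 2433}\right) - 12242 = \left(5866 + \sqrt{20 + 2433}\right) - 12242 = \left(5866 + \sqrt{2453}\right) - 12242 = -6376 + \sqrt{2453}$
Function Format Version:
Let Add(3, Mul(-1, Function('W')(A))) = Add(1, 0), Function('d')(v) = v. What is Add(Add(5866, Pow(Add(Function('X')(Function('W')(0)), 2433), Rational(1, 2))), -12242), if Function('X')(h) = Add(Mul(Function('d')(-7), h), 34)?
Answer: Add(-6376, Pow(2453, Rational(1, 2))) ≈ -6326.5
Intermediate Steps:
Function('W')(A) = 2 (Function('W')(A) = Add(3, Mul(-1, Add(1, 0))) = Add(3, Mul(-1, 1)) = Add(3, -1) = 2)
Function('X')(h) = Add(34, Mul(-7, h)) (Function('X')(h) = Add(Mul(-7, h), 34) = Add(34, Mul(-7, h)))
Add(Add(5866, Pow(Add(Function('X')(Function('W')(0)), 2433), Rational(1, 2))), -12242) = Add(Add(5866, Pow(Add(Add(34, Mul(-7, 2)), 2433), Rational(1, 2))), -12242) = Add(Add(5866, Pow(Add(Add(34, -14), 2433), Rational(1, 2))), -12242) = Add(Add(5866, Pow(Add(20, 2433), Rational(1, 2))), -12242) = Add(Add(5866, Pow(2453, Rational(1, 2))), -12242) = Add(-6376, Pow(2453, Rational(1, 2)))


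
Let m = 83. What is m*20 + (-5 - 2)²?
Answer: 1709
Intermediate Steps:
m*20 + (-5 - 2)² = 83*20 + (-5 - 2)² = 1660 + (-7)² = 1660 + 49 = 1709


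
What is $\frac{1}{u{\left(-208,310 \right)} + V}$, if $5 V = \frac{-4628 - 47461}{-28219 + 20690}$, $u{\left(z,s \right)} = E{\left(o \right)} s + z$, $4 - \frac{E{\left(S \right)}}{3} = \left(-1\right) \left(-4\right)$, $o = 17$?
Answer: $- \frac{37645}{7778071} \approx -0.0048399$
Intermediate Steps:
$E{\left(S \right)} = 0$ ($E{\left(S \right)} = 12 - 3 \left(\left(-1\right) \left(-4\right)\right) = 12 - 12 = 0$)
$u{\left(z,s \right)} = z$ ($u{\left(z,s \right)} = 0 s + z = 0 + z = z$)
$V = \frac{52089}{37645}$ ($V = \frac{\left(-4628 - 47461\right) \frac{1}{-28219 + 20690}}{5} = \frac{\left(-52089\right) \frac{1}{-7529}}{5} = \frac{\left(-52089\right) \left(- \frac{1}{7529}\right)}{5} = \frac{1}{5} \cdot \frac{52089}{7529} = \frac{52089}{37645} \approx 1.3837$)
$\frac{1}{u{\left(-208,310 \right)} + V} = \frac{1}{-208 + \frac{52089}{37645}} = \frac{1}{- \frac{7778071}{37645}} = - \frac{37645}{7778071}$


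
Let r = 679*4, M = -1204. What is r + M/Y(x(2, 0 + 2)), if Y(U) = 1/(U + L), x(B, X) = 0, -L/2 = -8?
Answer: -16548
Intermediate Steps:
L = 16 (L = -2*(-8) = 16)
Y(U) = 1/(16 + U) (Y(U) = 1/(U + 16) = 1/(16 + U))
r = 2716
r + M/Y(x(2, 0 + 2)) = 2716 - 1204/(1/(16 + 0)) = 2716 - 1204/(1/16) = 2716 - 1204/1/16 = 2716 - 1204*16 = 2716 - 19264 = -16548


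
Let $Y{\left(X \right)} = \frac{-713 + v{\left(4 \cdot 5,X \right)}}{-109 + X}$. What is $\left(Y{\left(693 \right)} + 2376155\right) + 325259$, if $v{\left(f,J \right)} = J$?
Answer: $\frac{394406439}{146} \approx 2.7014 \cdot 10^{6}$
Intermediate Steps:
$Y{\left(X \right)} = \frac{-713 + X}{-109 + X}$
$\left(Y{\left(693 \right)} + 2376155\right) + 325259 = \left(\frac{-713 + 693}{-109 + 693} + 2376155\right) + 325259 = \left(\frac{1}{584} \left(-20\right) + 2376155\right) + 325259 = \left(- \frac{5}{146} + 2376155\right) + 325259 = \frac{346918625}{146} + 325259 = \frac{394406439}{146}$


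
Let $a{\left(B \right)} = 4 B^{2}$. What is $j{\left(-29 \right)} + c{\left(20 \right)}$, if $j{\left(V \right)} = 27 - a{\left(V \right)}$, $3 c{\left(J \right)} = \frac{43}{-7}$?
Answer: $- \frac{70120}{21} \approx -3339.0$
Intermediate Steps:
$c{\left(J \right)} = - \frac{43}{21}$ ($c{\left(J \right)} = \frac{43 \frac{1}{-7}}{3} = \frac{43 \left(- \frac{1}{7}\right)}{3} = \frac{1}{3} \left(- \frac{43}{7}\right) = - \frac{43}{21}$)
$j{\left(V \right)} = 27 - 4 V^{2}$
$j{\left(-29 \right)} + c{\left(20 \right)} = \left(27 - 4 \left(-29\right)^{2}\right) - \frac{43}{21} = \left(27 - 3364\right) - \frac{43}{21} = -3337 - \frac{43}{21} = - \frac{70120}{21}$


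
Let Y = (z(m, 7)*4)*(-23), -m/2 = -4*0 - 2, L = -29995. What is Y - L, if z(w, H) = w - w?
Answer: 29995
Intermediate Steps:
m = 4 (m = -2*(-4*0 - 2) = -2*(0 - 2) = -2*(-2) = 4)
z(w, H) = 0
Y = 0 (Y = (0*4)*(-23) = 0*(-23) = 0)
Y - L = 0 - 1*(-29995) = 0 + 29995 = 29995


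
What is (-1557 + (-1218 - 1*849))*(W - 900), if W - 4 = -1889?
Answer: 10092840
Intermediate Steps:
W = -1885 (W = 4 - 1889 = -1885)
(-1557 + (-1218 - 1*849))*(W - 900) = (-1557 + (-1218 - 1*849))*(-1885 - 900) = (-1557 + (-1218 - 849))*(-2785) = (-1557 - 2067)*(-2785) = -3624*(-2785) = 10092840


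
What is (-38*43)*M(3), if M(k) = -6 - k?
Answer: 14706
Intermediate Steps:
(-38*43)*M(3) = (-38*43)*(-6 - 1*3) = -1634*(-6 - 3) = -1634*(-9) = 14706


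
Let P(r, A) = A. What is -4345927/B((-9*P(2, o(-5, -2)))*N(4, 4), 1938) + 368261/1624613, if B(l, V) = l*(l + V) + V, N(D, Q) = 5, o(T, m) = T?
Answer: -6880512389258/793807031769 ≈ -8.6677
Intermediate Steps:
B(l, V) = V + l*(V + l) (B(l, V) = l*(V + l) + V = V + l*(V + l))
-4345927/B((-9*P(2, o(-5, -2)))*N(4, 4), 1938) + 368261/1624613 = -4345927/(1938 + (-9*(-5)*5)² + 1938*(-9*(-5)*5)) + 368261/1624613 = -4345927/(1938 + (45*5)² + 1938*(45*5)) + 368261*(1/1624613) = -4345927/(1938 + 225² + 1938*225) + 368261/1624613 = -4345927/(1938 + 50625 + 436050) + 368261/1624613 = -4345927/488613 + 368261/1624613 = -6880512389258/793807031769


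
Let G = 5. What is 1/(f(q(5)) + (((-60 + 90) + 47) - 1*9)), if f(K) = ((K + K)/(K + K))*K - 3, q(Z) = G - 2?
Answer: 1/68 ≈ 0.014706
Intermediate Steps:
q(Z) = 3 (q(Z) = 5 - 2 = 3)
f(K) = -3 + K (f(K) = ((2*K)/((2*K)))*K - 3 = ((2*K)*(1/(2*K)))*K - 3 = 1*K - 3 = K - 3 = -3 + K)
1/(f(q(5)) + (((-60 + 90) + 47) - 1*9)) = 1/((-3 + 3) + (((-60 + 90) + 47) - 1*9)) = 1/(0 + ((30 + 47) - 9)) = 1/(0 + (77 - 9)) = 1/(0 + 68) = 1/68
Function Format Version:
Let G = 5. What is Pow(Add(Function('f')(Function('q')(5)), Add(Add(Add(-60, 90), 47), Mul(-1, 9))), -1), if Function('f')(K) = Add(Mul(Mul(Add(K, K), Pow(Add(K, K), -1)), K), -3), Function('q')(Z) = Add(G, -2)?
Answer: Rational(1, 68) ≈ 0.014706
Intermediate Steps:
Function('q')(Z) = 3 (Function('q')(Z) = Add(5, -2) = 3)
Function('f')(K) = Add(-3, K) (Function('f')(K) = Add(Mul(Mul(Mul(2, K), Pow(Mul(2, K), -1)), K), -3) = Add(Mul(Mul(Mul(2, K), Mul(Rational(1, 2), Pow(K, -1))), K), -3) = Add(Mul(1, K), -3) = Add(K, -3) = Add(-3, K))
Pow(Add(Function('f')(Function('q')(5)), Add(Add(Add(-60, 90), 47), Mul(-1, 9))), -1) = Pow(Add(Add(-3, 3), Add(Add(Add(-60, 90), 47), Mul(-1, 9))), -1) = Pow(Add(0, Add(Add(30, 47), -9)), -1) = Pow(Add(0, Add(77, -9)), -1) = Pow(Add(0, 68), -1) = Pow(68, -1) = Rational(1, 68)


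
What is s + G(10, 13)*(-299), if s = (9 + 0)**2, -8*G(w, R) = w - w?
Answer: 81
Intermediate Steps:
G(w, R) = 0 (G(w, R) = -(w - w)/8 = -1/8*0 = 0)
s = 81 (s = 9**2 = 81)
s + G(10, 13)*(-299) = 81 + 0*(-299) = 81 + 0 = 81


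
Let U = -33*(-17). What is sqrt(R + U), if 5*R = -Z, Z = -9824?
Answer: sqrt(63145)/5 ≈ 50.257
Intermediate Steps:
U = 561
R = 9824/5 (R = (-1*(-9824))/5 = (1/5)*9824 = 9824/5 ≈ 1964.8)
sqrt(R + U) = sqrt(9824/5 + 561) = sqrt(12629/5) = sqrt(63145)/5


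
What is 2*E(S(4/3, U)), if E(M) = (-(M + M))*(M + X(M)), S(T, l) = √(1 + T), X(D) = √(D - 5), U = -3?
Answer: -28/3 - 4*I*√(105 - 7*√21)/3 ≈ -9.3333 - 11.386*I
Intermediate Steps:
X(D) = √(-5 + D)
E(M) = -2*M*(M + √(-5 + M)) (E(M) = (-(M + M))*(M + √(-5 + M)) = (-2*M)*(M + √(-5 + M)) = -2*M*(M + √(-5 + M)))
2*E(S(4/3, U)) = 2*(-2*√(1 + 4/3)*(√(1 + 4/3) + √(-5 + √(1 + 4/3)))) = 2*(-2*√(7/3)*(√(7/3) + √(-5 + √(7/3)))) = 2*(-2*√21/3*(√21/3 + √(-5 + √21/3))) = 2*(-2*√21/3*(√(-5 + √21/3) + √21/3)) = 2*(-2*√21*(√(-5 + √21/3) + √21/3)/3) = -4*√21*(√(-5 + √21/3) + √21/3)/3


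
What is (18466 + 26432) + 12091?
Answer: 56989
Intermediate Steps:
(18466 + 26432) + 12091 = 44898 + 12091 = 56989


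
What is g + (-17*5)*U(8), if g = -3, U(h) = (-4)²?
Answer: -1363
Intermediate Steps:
U(h) = 16
g + (-17*5)*U(8) = -3 - 17*5*16 = -3 - 85*16 = -3 - 1360 = -1363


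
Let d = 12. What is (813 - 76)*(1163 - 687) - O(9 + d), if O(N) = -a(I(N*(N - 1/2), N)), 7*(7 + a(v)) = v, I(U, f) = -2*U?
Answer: 350682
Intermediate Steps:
a(v) = -7 + v/7
O(N) = 7 + 2*N*(-1/2 + N)/7 (O(N) = -(-7 + (-2*N*(N - 1/2))/7) = -(-7 + (-2*N*(-1/2 + N))/7) = -(-7 - 2*N*(-1/2 + N)/7) = 7 + 2*N*(-1/2 + N)/7)
(813 - 76)*(1163 - 687) - O(9 + d) = (813 - 76)*(1163 - 687) - (7 + (9 + 12)*(-1 + 2*(9 + 12))/7) = 737*476 - (7 + (1/7)*21*(-1 + 2*21)) = 350812 - (7 + (1/7)*21*(-1 + 42)) = 350812 - (7 + (1/7)*21*41) = 350812 - (7 + 123) = 350812 - 1*130 = 350812 - 130 = 350682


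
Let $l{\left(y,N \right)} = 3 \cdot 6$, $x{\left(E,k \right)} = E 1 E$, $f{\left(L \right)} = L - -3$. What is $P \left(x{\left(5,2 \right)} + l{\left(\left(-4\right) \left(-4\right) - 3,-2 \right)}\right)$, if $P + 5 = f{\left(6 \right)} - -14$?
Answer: $774$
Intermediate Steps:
$f{\left(L \right)} = 3 + L$ ($f{\left(L \right)} = L + 3 = 3 + L$)
$x{\left(E,k \right)} = E^{2}$ ($x{\left(E,k \right)} = E E = E^{2}$)
$l{\left(y,N \right)} = 18$
$P = 18$ ($P = -5 + \left(\left(3 + 6\right) - -14\right) = -5 + \left(9 + 14\right) = -5 + 23 = 18$)
$P \left(x{\left(5,2 \right)} + l{\left(\left(-4\right) \left(-4\right) - 3,-2 \right)}\right) = 18 \left(5^{2} + 18\right) = 18 \left(25 + 18\right) = 18 \cdot 43 = 774$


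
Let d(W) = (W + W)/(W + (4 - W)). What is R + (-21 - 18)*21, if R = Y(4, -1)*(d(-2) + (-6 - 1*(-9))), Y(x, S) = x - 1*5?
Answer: -821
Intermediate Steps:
d(W) = W/2 (d(W) = (2*W)/4 = (2*W)*(¼) = W/2)
Y(x, S) = -5 + x (Y(x, S) = x - 5 = -5 + x)
R = -2 (R = (-5 + 4)*((½)*(-2) + (-6 - 1*(-9))) = -(-1 + (-6 + 9)) = -(-1 + 3) = -1*2 = -2)
R + (-21 - 18)*21 = -2 + (-21 - 18)*21 = -2 - 39*21 = -2 - 819 = -821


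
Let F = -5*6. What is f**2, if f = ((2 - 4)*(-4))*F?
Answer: 57600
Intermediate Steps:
F = -30
f = -240 (f = ((2 - 4)*(-4))*(-30) = -2*(-4)*(-30) = 8*(-30) = -240)
f**2 = (-240)**2 = 57600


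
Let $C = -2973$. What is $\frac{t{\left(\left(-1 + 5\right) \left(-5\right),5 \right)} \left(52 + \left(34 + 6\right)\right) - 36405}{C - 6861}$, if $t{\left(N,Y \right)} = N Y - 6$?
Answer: $\frac{46157}{9834} \approx 4.6936$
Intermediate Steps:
$t{\left(N,Y \right)} = -6 + N Y$ ($t{\left(N,Y \right)} = N Y - 6 = -6 + N Y$)
$\frac{t{\left(\left(-1 + 5\right) \left(-5\right),5 \right)} \left(52 + \left(34 + 6\right)\right) - 36405}{C - 6861} = \frac{\left(-6 + \left(-1 + 5\right) \left(-5\right) 5\right) \left(52 + \left(34 + 6\right)\right) - 36405}{-2973 - 6861} = \frac{\left(-6 + 4 \left(-5\right) 5\right) \left(52 + 40\right) - 36405}{-9834} = \left(\left(-6 - 100\right) 92 - 36405\right) \left(- \frac{1}{9834}\right) = \left(\left(-106\right) 92 - 36405\right) \left(- \frac{1}{9834}\right) = \left(-9752 - 36405\right) \left(- \frac{1}{9834}\right) = \left(-46157\right) \left(- \frac{1}{9834}\right) = \frac{46157}{9834}$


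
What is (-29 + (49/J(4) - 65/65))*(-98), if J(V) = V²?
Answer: 21119/8 ≈ 2639.9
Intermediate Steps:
(-29 + (49/J(4) - 65/65))*(-98) = (-29 + (49/(4²) - 65/65))*(-98) = (-29 + (49/16 - 65*1/65))*(-98) = (-29 + (49*(1/16) - 1))*(-98) = (-29 + (49/16 - 1))*(-98) = (-29 + 33/16)*(-98) = -431/16*(-98) = 21119/8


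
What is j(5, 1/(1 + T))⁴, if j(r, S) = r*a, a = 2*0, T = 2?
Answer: 0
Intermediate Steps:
a = 0
j(r, S) = 0 (j(r, S) = r*0 = 0)
j(5, 1/(1 + T))⁴ = 0⁴ = 0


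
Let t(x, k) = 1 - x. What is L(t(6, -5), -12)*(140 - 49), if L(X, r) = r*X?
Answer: 5460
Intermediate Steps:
L(X, r) = X*r
L(t(6, -5), -12)*(140 - 49) = ((1 - 1*6)*(-12))*(140 - 49) = ((1 - 6)*(-12))*91 = -5*(-12)*91 = 60*91 = 5460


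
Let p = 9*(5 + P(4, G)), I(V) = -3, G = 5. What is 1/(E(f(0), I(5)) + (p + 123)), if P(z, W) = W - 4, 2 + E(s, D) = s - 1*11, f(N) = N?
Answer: 1/164 ≈ 0.0060976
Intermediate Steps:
E(s, D) = -13 + s (E(s, D) = -2 + (s - 1*11) = -2 + (s - 11) = -2 + (-11 + s) = -13 + s)
P(z, W) = -4 + W
p = 54 (p = 9*(5 + (-4 + 5)) = 9*(5 + 1) = 9*6 = 54)
1/(E(f(0), I(5)) + (p + 123)) = 1/((-13 + 0) + (54 + 123)) = 1/(-13 + 177) = 1/164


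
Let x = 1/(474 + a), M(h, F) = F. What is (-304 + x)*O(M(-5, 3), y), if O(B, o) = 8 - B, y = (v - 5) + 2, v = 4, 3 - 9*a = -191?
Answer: -1355831/892 ≈ -1520.0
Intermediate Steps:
a = 194/9 (a = ⅓ - ⅑*(-191) = ⅓ + 191/9 = 194/9 ≈ 21.556)
y = 1 (y = (4 - 5) + 2 = -1 + 2 = 1)
x = 9/4460 (x = 1/(474 + 194/9) = 1/(4460/9) = 9/4460 ≈ 0.0020179)
(-304 + x)*O(M(-5, 3), y) = (-304 + 9/4460)*(8 - 1*3) = -1355831*(8 - 3)/4460 = -1355831/4460*5 = -1355831/892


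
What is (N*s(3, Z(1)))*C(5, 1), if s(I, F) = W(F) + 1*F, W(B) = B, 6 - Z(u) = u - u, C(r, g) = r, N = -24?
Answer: -1440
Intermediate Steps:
Z(u) = 6 (Z(u) = 6 - (u - u) = 6 - 1*0 = 6 + 0 = 6)
s(I, F) = 2*F (s(I, F) = F + 1*F = F + F = 2*F)
(N*s(3, Z(1)))*C(5, 1) = -48*6*5 = -24*12*5 = -288*5 = -1440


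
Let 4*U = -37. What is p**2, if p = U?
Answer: 1369/16 ≈ 85.563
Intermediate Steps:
U = -37/4 (U = (1/4)*(-37) = -37/4 ≈ -9.2500)
p = -37/4 ≈ -9.2500
p**2 = (-37/4)**2 = 1369/16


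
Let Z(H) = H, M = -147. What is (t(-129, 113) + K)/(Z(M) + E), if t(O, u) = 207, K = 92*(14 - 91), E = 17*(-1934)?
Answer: 6877/33025 ≈ 0.20824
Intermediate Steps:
E = -32878
K = -7084 (K = 92*(-77) = -7084)
(t(-129, 113) + K)/(Z(M) + E) = (207 - 7084)/(-147 - 32878) = -6877/(-33025) = -6877*(-1/33025) = 6877/33025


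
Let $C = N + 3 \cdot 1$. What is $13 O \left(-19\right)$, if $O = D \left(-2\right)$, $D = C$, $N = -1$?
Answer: $988$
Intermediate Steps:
$C = 2$ ($C = -1 + 3 \cdot 1 = -1 + 3 = 2$)
$D = 2$
$O = -4$ ($O = 2 \left(-2\right) = -4$)
$13 O \left(-19\right) = 13 \left(-4\right) \left(-19\right) = \left(-52\right) \left(-19\right) = 988$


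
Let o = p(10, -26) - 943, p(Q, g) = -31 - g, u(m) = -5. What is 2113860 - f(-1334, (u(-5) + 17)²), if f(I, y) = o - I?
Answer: 2113474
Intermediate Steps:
o = -948 (o = (-31 - 1*(-26)) - 943 = (-31 + 26) - 943 = -5 - 943 = -948)
f(I, y) = -948 - I
2113860 - f(-1334, (u(-5) + 17)²) = 2113860 - (-948 - 1*(-1334)) = 2113860 - (-948 + 1334) = 2113860 - 1*386 = 2113860 - 386 = 2113474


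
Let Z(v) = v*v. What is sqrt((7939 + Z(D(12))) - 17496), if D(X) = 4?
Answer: I*sqrt(9541) ≈ 97.678*I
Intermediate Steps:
Z(v) = v**2
sqrt((7939 + Z(D(12))) - 17496) = sqrt((7939 + 4**2) - 17496) = sqrt((7939 + 16) - 17496) = sqrt(7955 - 17496) = sqrt(-9541) = I*sqrt(9541)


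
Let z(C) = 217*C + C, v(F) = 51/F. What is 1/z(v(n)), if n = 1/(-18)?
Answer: -1/200124 ≈ -4.9969e-6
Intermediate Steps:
n = -1/18 ≈ -0.055556
z(C) = 218*C
1/z(v(n)) = 1/(218*(51/(-1/18))) = 1/(218*(51*(-18))) = 1/(218*(-918)) = 1/(-200124) = -1/200124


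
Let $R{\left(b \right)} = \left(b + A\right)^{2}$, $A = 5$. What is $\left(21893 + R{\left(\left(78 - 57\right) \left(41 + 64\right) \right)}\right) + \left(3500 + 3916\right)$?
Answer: $4913409$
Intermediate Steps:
$R{\left(b \right)} = \left(5 + b\right)^{2}$ ($R{\left(b \right)} = \left(b + 5\right)^{2} = \left(5 + b\right)^{2}$)
$\left(21893 + R{\left(\left(78 - 57\right) \left(41 + 64\right) \right)}\right) + \left(3500 + 3916\right) = \left(21893 + \left(5 + \left(78 - 57\right) \left(41 + 64\right)\right)^{2}\right) + \left(3500 + 3916\right) = \left(21893 + \left(5 + 21 \cdot 105\right)^{2}\right) + 7416 = \left(21893 + \left(5 + 2205\right)^{2}\right) + 7416 = \left(21893 + 2210^{2}\right) + 7416 = \left(21893 + 4884100\right) + 7416 = 4905993 + 7416 = 4913409$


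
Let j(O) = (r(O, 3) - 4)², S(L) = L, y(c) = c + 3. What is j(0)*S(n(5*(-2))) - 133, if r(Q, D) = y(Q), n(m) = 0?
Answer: -133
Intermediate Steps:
y(c) = 3 + c
r(Q, D) = 3 + Q
j(O) = (-1 + O)² (j(O) = ((3 + O) - 4)² = (-1 + O)²)
j(0)*S(n(5*(-2))) - 133 = (-1 + 0)²*0 - 133 = (-1)²*0 - 133 = 1*0 - 133 = 0 - 133 = -133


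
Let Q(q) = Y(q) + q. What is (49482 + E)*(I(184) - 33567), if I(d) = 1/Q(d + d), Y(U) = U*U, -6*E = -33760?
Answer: -376788705397769/203688 ≈ -1.8498e+9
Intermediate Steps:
E = 16880/3 (E = -⅙*(-33760) = 16880/3 ≈ 5626.7)
Y(U) = U²
Q(q) = q + q² (Q(q) = q² + q = q + q²)
I(d) = 1/(2*d*(1 + 2*d)) (I(d) = 1/((d + d)*(1 + (d + d))) = 1/((2*d)*(1 + 2*d)) = 1/(2*d*(1 + 2*d)))
(49482 + E)*(I(184) - 33567) = (49482 + 16880/3)*((½)/(184*(1 + 2*184)) - 33567) = 165326*((½)*(1/184)/(1 + 368) - 33567)/3 = 165326*((½)*(1/184)/369 - 33567)/3 = 165326*((½)*(1/184)*(1/369) - 33567)/3 = 165326*(1/135792 - 33567)/3 = (165326/3)*(-4558130063/135792) = -376788705397769/203688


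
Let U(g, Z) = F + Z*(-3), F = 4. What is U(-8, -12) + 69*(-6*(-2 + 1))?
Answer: 454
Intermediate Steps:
U(g, Z) = 4 - 3*Z (U(g, Z) = 4 + Z*(-3) = 4 - 3*Z)
U(-8, -12) + 69*(-6*(-2 + 1)) = (4 - 3*(-12)) + 69*(-6*(-2 + 1)) = (4 + 36) + 69*(-6*(-1)) = 40 + 69*6 = 40 + 414 = 454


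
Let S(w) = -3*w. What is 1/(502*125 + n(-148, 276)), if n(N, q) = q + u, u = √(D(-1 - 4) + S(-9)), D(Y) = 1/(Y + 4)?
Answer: 31513/1986138325 - √26/3972276650 ≈ 1.5865e-5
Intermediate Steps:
D(Y) = 1/(4 + Y)
u = √26 (u = √(1/(4 + (-1 - 4)) - 3*(-9)) = √(1/(4 - 5) + 27) = √(1/(-1) + 27) = √(-1 + 27) = √26 ≈ 5.0990)
n(N, q) = q + √26
1/(502*125 + n(-148, 276)) = 1/(502*125 + (276 + √26)) = 1/(62750 + (276 + √26)) = 1/(63026 + √26)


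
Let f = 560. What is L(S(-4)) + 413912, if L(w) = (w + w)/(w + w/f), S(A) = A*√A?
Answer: 232205752/561 ≈ 4.1391e+5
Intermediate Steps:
S(A) = A^(3/2)
L(w) = 1120/561 (L(w) = (w + w)/(w + w/560) = (2*w)/(w + w*(1/560)) = (2*w)/(w + w/560) = (2*w)/((561*w/560)) = (2*w)*(560/(561*w)) = 1120/561)
L(S(-4)) + 413912 = 1120/561 + 413912 = 232205752/561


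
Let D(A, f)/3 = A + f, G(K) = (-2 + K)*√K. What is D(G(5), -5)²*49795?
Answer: 31370850 - 13444650*√5 ≈ 1.3077e+6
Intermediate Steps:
G(K) = √K*(-2 + K)
D(A, f) = 3*A + 3*f (D(A, f) = 3*(A + f) = 3*A + 3*f)
D(G(5), -5)²*49795 = (3*(√5*(-2 + 5)) + 3*(-5))²*49795 = (3*(√5*3) - 15)²*49795 = (3*(3*√5) - 15)²*49795 = (9*√5 - 15)²*49795 = (-15 + 9*√5)²*49795 = 49795*(-15 + 9*√5)²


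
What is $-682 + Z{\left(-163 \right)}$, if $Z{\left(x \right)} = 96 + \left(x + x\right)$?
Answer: $-912$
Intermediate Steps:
$Z{\left(x \right)} = 96 + 2 x$
$-682 + Z{\left(-163 \right)} = -682 + \left(96 + 2 \left(-163\right)\right) = -682 + \left(96 - 326\right) = -682 - 230 = -912$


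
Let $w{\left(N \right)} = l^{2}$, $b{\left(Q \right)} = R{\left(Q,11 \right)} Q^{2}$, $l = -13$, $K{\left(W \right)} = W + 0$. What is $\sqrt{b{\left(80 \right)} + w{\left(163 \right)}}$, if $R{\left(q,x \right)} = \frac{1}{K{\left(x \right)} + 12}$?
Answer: $\frac{9 \sqrt{2921}}{23} \approx 21.149$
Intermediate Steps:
$K{\left(W \right)} = W$
$R{\left(q,x \right)} = \frac{1}{12 + x}$ ($R{\left(q,x \right)} = \frac{1}{x + 12} = \frac{1}{12 + x}$)
$b{\left(Q \right)} = \frac{Q^{2}}{23}$ ($b{\left(Q \right)} = \frac{Q^{2}}{12 + 11} = \frac{Q^{2}}{23}$)
$w{\left(N \right)} = 169$ ($w{\left(N \right)} = \left(-13\right)^{2} = 169$)
$\sqrt{b{\left(80 \right)} + w{\left(163 \right)}} = \sqrt{\frac{80^{2}}{23} + 169} = \sqrt{\frac{1}{23} \cdot 6400 + 169} = \sqrt{\frac{6400}{23} + 169} = \sqrt{\frac{10287}{23}} = \frac{9 \sqrt{2921}}{23}$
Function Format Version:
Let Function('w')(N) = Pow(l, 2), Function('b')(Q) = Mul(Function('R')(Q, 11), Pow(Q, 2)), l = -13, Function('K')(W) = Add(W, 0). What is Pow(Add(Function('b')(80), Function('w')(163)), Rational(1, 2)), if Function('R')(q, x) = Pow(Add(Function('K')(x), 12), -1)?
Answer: Mul(Rational(9, 23), Pow(2921, Rational(1, 2))) ≈ 21.149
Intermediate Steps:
Function('K')(W) = W
Function('R')(q, x) = Pow(Add(12, x), -1) (Function('R')(q, x) = Pow(Add(x, 12), -1) = Pow(Add(12, x), -1))
Function('b')(Q) = Mul(Rational(1, 23), Pow(Q, 2)) (Function('b')(Q) = Mul(Pow(Add(12, 11), -1), Pow(Q, 2)) = Mul(Pow(23, -1), Pow(Q, 2)) = Mul(Rational(1, 23), Pow(Q, 2)))
Function('w')(N) = 169 (Function('w')(N) = Pow(-13, 2) = 169)
Pow(Add(Function('b')(80), Function('w')(163)), Rational(1, 2)) = Pow(Add(Mul(Rational(1, 23), Pow(80, 2)), 169), Rational(1, 2)) = Pow(Add(Mul(Rational(1, 23), 6400), 169), Rational(1, 2)) = Pow(Add(Rational(6400, 23), 169), Rational(1, 2)) = Pow(Rational(10287, 23), Rational(1, 2)) = Mul(Rational(9, 23), Pow(2921, Rational(1, 2)))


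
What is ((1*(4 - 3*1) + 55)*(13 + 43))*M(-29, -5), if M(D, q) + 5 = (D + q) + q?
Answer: -137984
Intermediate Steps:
M(D, q) = -5 + D + 2*q (M(D, q) = -5 + ((D + q) + q) = -5 + (D + 2*q) = -5 + D + 2*q)
((1*(4 - 3*1) + 55)*(13 + 43))*M(-29, -5) = ((1*(4 - 3*1) + 55)*(13 + 43))*(-5 - 29 + 2*(-5)) = ((1*(4 - 3) + 55)*56)*(-5 - 29 - 10) = ((1*1 + 55)*56)*(-44) = ((1 + 55)*56)*(-44) = (56*56)*(-44) = 3136*(-44) = -137984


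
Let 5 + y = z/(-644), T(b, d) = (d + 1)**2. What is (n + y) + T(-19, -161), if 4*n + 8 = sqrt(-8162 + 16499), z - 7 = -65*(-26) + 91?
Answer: 4120026/161 + sqrt(8337)/4 ≈ 25613.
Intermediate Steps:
z = 1788 (z = 7 + (-65*(-26) + 91) = 7 + (1690 + 91) = 7 + 1781 = 1788)
T(b, d) = (1 + d)**2
n = -2 + sqrt(8337)/4 (n = -2 + sqrt(-8162 + 16499)/4 = -2 + sqrt(8337)/4 ≈ 20.827)
y = -1252/161 (y = -5 + 1788/(-644) = -5 + 1788*(-1/644) = -5 - 447/161 = -1252/161 ≈ -7.7764)
(n + y) + T(-19, -161) = ((-2 + sqrt(8337)/4) - 1252/161) + (1 - 161)**2 = (-1574/161 + sqrt(8337)/4) + (-160)**2 = (-1574/161 + sqrt(8337)/4) + 25600 = 4120026/161 + sqrt(8337)/4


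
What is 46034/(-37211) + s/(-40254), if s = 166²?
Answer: -1439219476/748945797 ≈ -1.9217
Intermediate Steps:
s = 27556
46034/(-37211) + s/(-40254) = 46034/(-37211) + 27556/(-40254) = 46034*(-1/37211) + 27556*(-1/40254) = -46034/37211 - 13778/20127 = -1439219476/748945797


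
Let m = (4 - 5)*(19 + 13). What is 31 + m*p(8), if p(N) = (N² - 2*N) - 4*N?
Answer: -481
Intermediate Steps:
m = -32 (m = -1*32 = -32)
p(N) = N² - 6*N
31 + m*p(8) = 31 - 256*(-6 + 8) = 31 - 256*2 = 31 - 32*16 = 31 - 512 = -481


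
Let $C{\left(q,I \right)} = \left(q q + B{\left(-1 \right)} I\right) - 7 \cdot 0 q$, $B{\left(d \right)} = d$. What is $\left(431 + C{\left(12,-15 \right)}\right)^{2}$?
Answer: $348100$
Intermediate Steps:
$C{\left(q,I \right)} = q^{2} - I$ ($C{\left(q,I \right)} = \left(q q - I\right) - 7 \cdot 0 q = \left(q^{2} - I\right) - 0 = \left(q^{2} - I\right) + 0 = q^{2} - I$)
$\left(431 + C{\left(12,-15 \right)}\right)^{2} = \left(431 - \left(-15 - 12^{2}\right)\right)^{2} = \left(431 + \left(144 + 15\right)\right)^{2} = \left(431 + 159\right)^{2} = 590^{2} = 348100$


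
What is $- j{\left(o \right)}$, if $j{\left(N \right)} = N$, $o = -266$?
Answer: $266$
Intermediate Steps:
$- j{\left(o \right)} = \left(-1\right) \left(-266\right) = 266$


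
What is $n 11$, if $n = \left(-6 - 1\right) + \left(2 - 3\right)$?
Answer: $-88$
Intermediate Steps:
$n = -8$ ($n = -7 + \left(2 - 3\right) = -7 - 1 = -8$)
$n 11 = \left(-8\right) 11 = -88$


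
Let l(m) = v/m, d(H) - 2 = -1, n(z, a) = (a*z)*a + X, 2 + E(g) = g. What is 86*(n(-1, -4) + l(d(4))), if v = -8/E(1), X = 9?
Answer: 86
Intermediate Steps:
E(g) = -2 + g
n(z, a) = 9 + z*a**2 (n(z, a) = (a*z)*a + 9 = z*a**2 + 9 = 9 + z*a**2)
d(H) = 1 (d(H) = 2 - 1 = 1)
v = 8 (v = -8/(-2 + 1) = -8/(-1) = -8*(-1) = 8)
l(m) = 8/m
86*(n(-1, -4) + l(d(4))) = 86*((9 - 1*(-4)**2) + 8/1) = 86*((9 - 1*16) + 8*1) = 86*((9 - 16) + 8) = 86*(-7 + 8) = 86*1 = 86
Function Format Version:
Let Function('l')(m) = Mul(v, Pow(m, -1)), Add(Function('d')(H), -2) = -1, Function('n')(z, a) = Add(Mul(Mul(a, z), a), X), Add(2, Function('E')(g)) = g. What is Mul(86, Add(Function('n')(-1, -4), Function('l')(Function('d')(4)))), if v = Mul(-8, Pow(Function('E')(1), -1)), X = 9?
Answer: 86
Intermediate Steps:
Function('E')(g) = Add(-2, g)
Function('n')(z, a) = Add(9, Mul(z, Pow(a, 2))) (Function('n')(z, a) = Add(Mul(Mul(a, z), a), 9) = Add(Mul(z, Pow(a, 2)), 9) = Add(9, Mul(z, Pow(a, 2))))
Function('d')(H) = 1 (Function('d')(H) = Add(2, -1) = 1)
v = 8 (v = Mul(-8, Pow(Add(-2, 1), -1)) = Mul(-8, Pow(-1, -1)) = Mul(-8, -1) = 8)
Function('l')(m) = Mul(8, Pow(m, -1))
Mul(86, Add(Function('n')(-1, -4), Function('l')(Function('d')(4)))) = Mul(86, Add(Add(9, Mul(-1, Pow(-4, 2))), Mul(8, Pow(1, -1)))) = Mul(86, Add(Add(9, Mul(-1, 16)), Mul(8, 1))) = Mul(86, Add(Add(9, -16), 8)) = Mul(86, Add(-7, 8)) = Mul(86, 1) = 86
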